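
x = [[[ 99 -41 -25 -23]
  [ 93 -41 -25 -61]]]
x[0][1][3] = -61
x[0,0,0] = 99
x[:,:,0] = [[99, 93]]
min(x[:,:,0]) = 93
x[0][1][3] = -61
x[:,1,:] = [[93, -41, -25, -61]]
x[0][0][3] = -23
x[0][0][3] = -23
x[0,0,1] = -41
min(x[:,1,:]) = -61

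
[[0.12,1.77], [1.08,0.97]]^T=[[0.12, 1.08],[1.77, 0.97]]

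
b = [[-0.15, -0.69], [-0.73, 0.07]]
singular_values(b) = [0.76, 0.67]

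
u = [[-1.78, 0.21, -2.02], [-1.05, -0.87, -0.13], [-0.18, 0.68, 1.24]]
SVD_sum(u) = [[-1.69, -0.24, -2.04], [-0.54, -0.08, -0.65], [0.57, 0.08, 0.69]] + [[-0.10, 0.01, 0.08],[-0.5, 0.06, 0.41],[-0.76, 0.09, 0.62]] + [[0.0, 0.44, -0.06], [-0.01, -0.85, 0.11], [0.01, 0.51, -0.07]]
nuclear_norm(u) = 5.21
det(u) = 3.80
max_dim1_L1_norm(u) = 4.01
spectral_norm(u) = 2.93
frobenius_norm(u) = 3.35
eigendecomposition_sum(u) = [[(-0.95-0.3j), 0.21+0.75j, (-0.62-0.34j)], [-0.51-1.06j, -0.47+0.79j, (-0.2-0.81j)], [0.00+0.25j, 0.16-0.11j, (-0.03+0.17j)]] + [[-0.95+0.30j,(0.21-0.75j),-0.62+0.34j], [(-0.51+1.06j),(-0.47-0.79j),(-0.2+0.81j)], [0.00-0.25j,(0.16+0.11j),-0.03-0.17j]] + [[0.11-0.00j, -0.22+0.00j, -0.79+0.00j], [(-0.04+0j), 0.08-0.00j, (0.28-0j)], [(-0.19+0j), 0.36-0.00j, (1.3-0j)]]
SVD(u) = [[-0.91, -0.1, 0.41], [-0.29, -0.55, -0.78], [0.31, -0.83, 0.47]] @ diag([2.933064465444466, 1.1828812930246886, 1.0952281443421754]) @ [[0.63, 0.09, 0.77], [0.77, -0.09, -0.63], [0.01, 0.99, -0.13]]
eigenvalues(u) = [(-1.45+0.66j), (-1.45-0.66j), (1.49+0j)]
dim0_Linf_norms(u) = [1.78, 0.87, 2.02]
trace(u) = -1.41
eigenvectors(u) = [[-0.44+0.47j, (-0.44-0.47j), (-0.51+0j)], [(-0.75+0j), -0.75-0.00j, (0.18+0j)], [(0.14+0.07j), (0.14-0.07j), (0.84+0j)]]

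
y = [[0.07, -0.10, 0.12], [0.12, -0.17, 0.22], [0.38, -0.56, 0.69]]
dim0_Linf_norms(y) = [0.38, 0.56, 0.69]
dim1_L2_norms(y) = [0.17, 0.3, 0.97]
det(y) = 0.00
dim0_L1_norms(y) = [0.57, 0.83, 1.03]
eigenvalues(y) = [0.57, 0.0, 0.01]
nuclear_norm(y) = 1.04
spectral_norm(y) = 1.03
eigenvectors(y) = [[-0.16, -0.92, 0.07], [-0.3, -0.25, -0.75], [-0.94, 0.31, -0.66]]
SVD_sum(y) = [[0.07, -0.10, 0.12], [0.12, -0.17, 0.22], [0.38, -0.56, 0.69]] + [[0.0, -0.0, -0.00], [-0.00, 0.00, 0.00], [0.00, -0.00, -0.00]] + [[0.00, 0.0, -0.0], [0.00, 0.00, -0.0], [-0.00, -0.0, 0.00]]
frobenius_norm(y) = 1.03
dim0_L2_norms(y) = [0.4, 0.59, 0.73]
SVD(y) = [[-0.17, -0.34, 0.92], [-0.29, 0.91, 0.29], [-0.94, -0.22, -0.25]] @ diag([1.027153962854698, 0.006750006140405343, 0.0030288626568908414]) @ [[-0.39, 0.58, -0.71], [-0.01, 0.78, 0.63], [0.92, 0.25, -0.3]]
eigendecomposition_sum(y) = [[0.07, -0.1, 0.12], [0.12, -0.19, 0.22], [0.39, -0.57, 0.69]] + [[0.00, 0.00, -0.0], [0.0, 0.00, -0.00], [-0.00, -0.00, 0.0]] + [[0.0, -0.0, 0.00], [-0.01, 0.01, -0.00], [-0.00, 0.01, -0.00]]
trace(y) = 0.59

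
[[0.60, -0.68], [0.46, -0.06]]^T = [[0.6, 0.46], [-0.68, -0.06]]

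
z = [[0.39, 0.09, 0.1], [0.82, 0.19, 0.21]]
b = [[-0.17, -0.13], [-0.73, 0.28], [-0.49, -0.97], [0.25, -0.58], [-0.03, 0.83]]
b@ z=[[-0.17, -0.04, -0.04], [-0.06, -0.01, -0.01], [-0.99, -0.23, -0.25], [-0.38, -0.09, -0.10], [0.67, 0.16, 0.17]]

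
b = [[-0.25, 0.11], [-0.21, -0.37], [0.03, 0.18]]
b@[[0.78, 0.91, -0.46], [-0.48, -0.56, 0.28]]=[[-0.25, -0.29, 0.15],[0.01, 0.02, -0.01],[-0.06, -0.07, 0.04]]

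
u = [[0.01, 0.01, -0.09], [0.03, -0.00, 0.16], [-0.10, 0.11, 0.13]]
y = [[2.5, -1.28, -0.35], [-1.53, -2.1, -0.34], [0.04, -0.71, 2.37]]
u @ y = [[0.01, 0.03, -0.22], [0.08, -0.15, 0.37], [-0.41, -0.2, 0.31]]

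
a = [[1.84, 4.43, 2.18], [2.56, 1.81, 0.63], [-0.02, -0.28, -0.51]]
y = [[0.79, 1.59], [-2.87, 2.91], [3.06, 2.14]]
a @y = [[-4.59,20.48], [-1.24,10.69], [-0.77,-1.94]]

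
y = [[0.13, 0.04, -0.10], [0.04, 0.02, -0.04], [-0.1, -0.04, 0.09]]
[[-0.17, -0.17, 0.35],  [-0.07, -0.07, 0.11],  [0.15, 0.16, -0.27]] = y@ [[-0.09, 0.61, 2.56], [0.08, -0.24, 0.24], [1.62, 2.36, -0.04]]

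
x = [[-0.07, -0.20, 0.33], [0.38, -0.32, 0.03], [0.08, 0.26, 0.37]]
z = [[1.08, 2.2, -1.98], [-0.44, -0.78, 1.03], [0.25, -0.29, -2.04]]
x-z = [[-1.15, -2.40, 2.31], [0.82, 0.46, -1.0], [-0.17, 0.55, 2.41]]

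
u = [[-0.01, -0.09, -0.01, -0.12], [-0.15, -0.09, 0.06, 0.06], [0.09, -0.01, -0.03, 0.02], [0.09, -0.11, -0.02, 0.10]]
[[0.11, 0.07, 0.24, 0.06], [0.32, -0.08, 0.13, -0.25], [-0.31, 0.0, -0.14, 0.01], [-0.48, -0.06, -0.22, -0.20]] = u@[[-3.13, -0.71, -0.87, -0.44],  [0.73, 0.09, -0.4, 1.04],  [-0.18, -2.51, 1.02, -2.68],  [-1.20, -0.39, -1.7, -1.03]]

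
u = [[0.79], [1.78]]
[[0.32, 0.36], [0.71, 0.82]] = u@[[0.40, 0.46]]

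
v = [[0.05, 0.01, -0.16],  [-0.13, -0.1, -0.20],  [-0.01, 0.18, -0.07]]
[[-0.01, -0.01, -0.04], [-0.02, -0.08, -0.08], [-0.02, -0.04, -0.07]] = v @[[0.05, 0.39, 0.28], [-0.07, -0.11, -0.25], [0.09, 0.19, 0.35]]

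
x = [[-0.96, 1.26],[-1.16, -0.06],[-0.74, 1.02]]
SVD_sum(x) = [[-1.13,  1.08], [-0.58,  0.55], [-0.9,  0.85]] + [[0.17, 0.18], [-0.58, -0.61], [0.16, 0.17]]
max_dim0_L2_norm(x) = 1.68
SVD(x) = [[-0.73, 0.28], [-0.37, -0.93], [-0.58, 0.25]] @ diag([2.1494680294566555, 0.9089483980643364]) @ [[0.72, -0.69], [0.69, 0.72]]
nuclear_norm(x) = 3.06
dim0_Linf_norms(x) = [1.16, 1.26]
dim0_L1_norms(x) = [2.86, 2.34]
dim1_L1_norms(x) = [2.22, 1.22, 1.76]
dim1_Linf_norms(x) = [1.26, 1.16, 1.02]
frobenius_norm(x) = 2.33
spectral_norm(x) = 2.15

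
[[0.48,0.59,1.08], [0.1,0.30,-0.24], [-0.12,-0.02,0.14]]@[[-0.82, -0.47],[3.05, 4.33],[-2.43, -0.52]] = [[-1.22,1.77], [1.42,1.38], [-0.3,-0.10]]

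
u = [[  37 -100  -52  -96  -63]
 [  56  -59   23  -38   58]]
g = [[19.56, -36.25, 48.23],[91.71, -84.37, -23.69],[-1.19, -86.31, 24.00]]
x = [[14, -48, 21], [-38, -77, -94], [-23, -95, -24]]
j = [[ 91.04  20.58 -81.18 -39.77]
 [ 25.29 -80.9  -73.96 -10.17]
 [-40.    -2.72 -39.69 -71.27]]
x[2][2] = -24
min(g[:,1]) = -86.31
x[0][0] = 14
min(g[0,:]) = -36.25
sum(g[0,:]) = 31.539999999999996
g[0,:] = [19.56, -36.25, 48.23]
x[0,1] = -48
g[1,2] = -23.69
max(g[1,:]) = 91.71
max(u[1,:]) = 58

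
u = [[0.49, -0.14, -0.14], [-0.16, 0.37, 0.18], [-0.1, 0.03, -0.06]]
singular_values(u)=[0.64, 0.28, 0.08]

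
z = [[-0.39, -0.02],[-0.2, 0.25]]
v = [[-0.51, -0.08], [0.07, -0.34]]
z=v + [[0.12,0.06], [-0.27,0.59]]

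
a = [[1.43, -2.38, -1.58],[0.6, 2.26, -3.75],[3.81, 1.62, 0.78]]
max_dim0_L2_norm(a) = 4.14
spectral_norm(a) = 4.68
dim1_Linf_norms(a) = [2.38, 3.75, 3.81]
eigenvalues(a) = [(0.45+4.02j), (0.45-4.02j), (3.56+0j)]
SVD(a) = [[-0.11, -0.1, -0.99], [-0.8, -0.58, 0.15], [-0.59, 0.81, -0.01]] @ diag([4.684426637011975, 3.9424687842540798, 3.1619277296666426]) @ [[-0.61, -0.53, 0.58], [0.66, 0.06, 0.75], [-0.43, 0.84, 0.31]]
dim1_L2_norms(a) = [3.19, 4.42, 4.21]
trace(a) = 4.47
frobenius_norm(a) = 6.89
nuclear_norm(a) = 11.79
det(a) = 58.40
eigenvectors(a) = [[-0.18+0.47j, (-0.18-0.47j), 0.57+0.00j], [(0.29+0.5j), 0.29-0.50j, -0.74+0.00j], [0.64+0.00j, (0.64-0j), 0.35+0.00j]]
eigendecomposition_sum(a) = [[(0.05+1.27j), (-0.56+0.79j), (-1.26-0.4j)],  [(1.17+0.86j), 0.31+1.06j, (-1.26+0.85j)],  [(1.5-0.64j), (1.2+0.31j), 0.10+1.69j]] + [[0.05-1.27j, (-0.56-0.79j), (-1.26+0.4j)], [1.17-0.86j, 0.31-1.06j, -1.26-0.85j], [(1.5+0.64j), 1.20-0.31j, 0.10-1.69j]] + [[(1.34+0j), -1.26-0.00j, (0.95-0j)], [-1.74-0.00j, 1.65+0.00j, (-1.23+0j)], [(0.82+0j), -0.77-0.00j, (0.58-0j)]]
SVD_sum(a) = [[0.33,  0.28,  -0.31], [2.31,  2.0,  -2.19], [1.69,  1.46,  -1.60]] + [[-0.25, -0.02, -0.29], [-1.50, -0.14, -1.71], [2.1, 0.19, 2.39]] + [[1.36, -2.64, -0.98], [-0.21, 0.4, 0.15], [0.02, -0.03, -0.01]]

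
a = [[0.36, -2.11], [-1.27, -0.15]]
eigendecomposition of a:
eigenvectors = [[0.83, 0.74], [-0.55, 0.67]]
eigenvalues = [1.76, -1.55]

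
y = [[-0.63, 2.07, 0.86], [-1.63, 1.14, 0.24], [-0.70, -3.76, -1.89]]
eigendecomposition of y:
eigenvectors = [[(0.41+0.18j), (0.41-0.18j), (-0.16+0j)], [0.18+0.32j, 0.18-0.32j, -0.42+0.00j], [-0.81+0.00j, -0.81-0.00j, (0.89+0j)]]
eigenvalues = [(-0.69+1.65j), (-0.69-1.65j), (0.01+0j)]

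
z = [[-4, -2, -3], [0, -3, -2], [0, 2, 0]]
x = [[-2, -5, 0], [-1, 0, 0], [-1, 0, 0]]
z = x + [[-2, 3, -3], [1, -3, -2], [1, 2, 0]]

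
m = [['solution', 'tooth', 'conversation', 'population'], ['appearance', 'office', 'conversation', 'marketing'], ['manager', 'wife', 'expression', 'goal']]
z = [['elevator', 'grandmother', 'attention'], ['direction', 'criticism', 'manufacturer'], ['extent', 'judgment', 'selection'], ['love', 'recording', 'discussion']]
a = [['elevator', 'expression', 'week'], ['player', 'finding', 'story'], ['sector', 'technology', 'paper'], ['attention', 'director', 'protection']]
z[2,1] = 'judgment'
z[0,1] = 'grandmother'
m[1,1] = 'office'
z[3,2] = 'discussion'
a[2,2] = 'paper'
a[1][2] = 'story'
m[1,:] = ['appearance', 'office', 'conversation', 'marketing']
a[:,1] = ['expression', 'finding', 'technology', 'director']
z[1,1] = 'criticism'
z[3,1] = 'recording'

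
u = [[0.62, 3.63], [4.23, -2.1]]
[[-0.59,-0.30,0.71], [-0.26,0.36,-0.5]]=u @ [[-0.13,  0.04,  -0.02], [-0.14,  -0.09,  0.20]]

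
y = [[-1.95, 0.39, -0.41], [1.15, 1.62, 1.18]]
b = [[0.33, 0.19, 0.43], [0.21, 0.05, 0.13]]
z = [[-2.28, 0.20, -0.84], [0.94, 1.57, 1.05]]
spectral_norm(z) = 2.83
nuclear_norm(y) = 4.23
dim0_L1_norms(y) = [3.1, 2.01, 1.59]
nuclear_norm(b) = 0.71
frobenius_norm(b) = 0.63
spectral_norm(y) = 2.63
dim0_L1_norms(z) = [3.22, 1.77, 1.89]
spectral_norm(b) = 0.62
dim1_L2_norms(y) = [2.03, 2.31]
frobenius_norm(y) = 3.08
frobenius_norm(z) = 3.22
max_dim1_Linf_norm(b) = 0.43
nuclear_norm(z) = 4.37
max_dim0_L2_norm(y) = 2.26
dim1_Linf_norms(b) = [0.43, 0.21]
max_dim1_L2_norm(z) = 2.44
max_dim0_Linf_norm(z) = 2.28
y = b + z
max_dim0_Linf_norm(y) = 1.95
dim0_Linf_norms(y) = [1.95, 1.62, 1.18]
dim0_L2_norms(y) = [2.26, 1.67, 1.25]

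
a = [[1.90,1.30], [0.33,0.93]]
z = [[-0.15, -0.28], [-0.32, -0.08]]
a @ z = [[-0.7, -0.64], [-0.35, -0.17]]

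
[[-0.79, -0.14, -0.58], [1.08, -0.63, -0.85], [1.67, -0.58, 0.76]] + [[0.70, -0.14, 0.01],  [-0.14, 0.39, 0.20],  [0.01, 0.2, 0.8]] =[[-0.09,  -0.28,  -0.57], [0.94,  -0.24,  -0.65], [1.68,  -0.38,  1.56]]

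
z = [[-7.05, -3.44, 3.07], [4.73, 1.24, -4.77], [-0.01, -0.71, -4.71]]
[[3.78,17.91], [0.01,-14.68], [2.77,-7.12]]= z @ [[0.01, -0.68], [-1.45, -2.17], [-0.37, 1.84]]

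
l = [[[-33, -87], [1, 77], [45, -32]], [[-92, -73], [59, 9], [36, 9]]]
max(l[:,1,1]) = 77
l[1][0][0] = -92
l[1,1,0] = 59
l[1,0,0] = -92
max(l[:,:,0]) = 59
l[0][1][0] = 1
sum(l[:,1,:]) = 146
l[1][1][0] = 59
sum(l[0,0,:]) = -120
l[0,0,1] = -87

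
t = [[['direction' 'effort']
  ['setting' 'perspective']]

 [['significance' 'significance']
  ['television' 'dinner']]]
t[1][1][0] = 'television'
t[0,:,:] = [['direction', 'effort'], ['setting', 'perspective']]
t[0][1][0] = 'setting'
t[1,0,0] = 'significance'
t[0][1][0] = 'setting'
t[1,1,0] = 'television'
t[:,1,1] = ['perspective', 'dinner']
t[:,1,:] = [['setting', 'perspective'], ['television', 'dinner']]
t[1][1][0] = 'television'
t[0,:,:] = [['direction', 'effort'], ['setting', 'perspective']]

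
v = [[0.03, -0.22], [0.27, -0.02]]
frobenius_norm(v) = 0.35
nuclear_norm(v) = 0.49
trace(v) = 0.01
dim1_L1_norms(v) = [0.25, 0.29]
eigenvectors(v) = [[0.07+0.67j, (0.07-0.67j)], [(0.74+0j), 0.74-0.00j]]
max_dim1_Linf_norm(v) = 0.27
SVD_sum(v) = [[0.1,-0.04], [0.24,-0.1]] + [[-0.07, -0.18], [0.03, 0.08]]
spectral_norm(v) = 0.28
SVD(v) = [[-0.39,-0.92], [-0.92,0.39]] @ diag([0.28040635415618437, 0.20969567603752956]) @ [[-0.93,0.37], [0.37,0.93]]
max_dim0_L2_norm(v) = 0.27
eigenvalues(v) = [0.24j, -0.24j]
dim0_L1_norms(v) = [0.3, 0.24]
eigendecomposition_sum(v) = [[0.01+0.12j, (-0.11+0j)],[(0.14-0j), -0.01+0.12j]] + [[(0.01-0.12j), -0.11-0.00j], [0.14+0.00j, -0.01-0.12j]]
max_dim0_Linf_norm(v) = 0.27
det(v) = 0.06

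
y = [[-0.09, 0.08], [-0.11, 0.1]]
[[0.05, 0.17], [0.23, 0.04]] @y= [[-0.02, 0.02], [-0.03, 0.02]]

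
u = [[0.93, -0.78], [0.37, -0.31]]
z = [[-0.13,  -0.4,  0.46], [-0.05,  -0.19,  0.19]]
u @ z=[[-0.08,-0.22,0.28], [-0.03,-0.09,0.11]]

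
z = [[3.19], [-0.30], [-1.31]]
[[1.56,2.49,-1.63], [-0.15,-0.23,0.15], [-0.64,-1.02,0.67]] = z@[[0.49, 0.78, -0.51]]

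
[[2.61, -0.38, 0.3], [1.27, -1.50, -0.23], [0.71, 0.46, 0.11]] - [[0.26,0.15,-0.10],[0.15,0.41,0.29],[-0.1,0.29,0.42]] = [[2.35, -0.53, 0.4], [1.12, -1.91, -0.52], [0.81, 0.17, -0.31]]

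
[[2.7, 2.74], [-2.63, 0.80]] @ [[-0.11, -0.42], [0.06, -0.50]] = [[-0.13, -2.5], [0.34, 0.70]]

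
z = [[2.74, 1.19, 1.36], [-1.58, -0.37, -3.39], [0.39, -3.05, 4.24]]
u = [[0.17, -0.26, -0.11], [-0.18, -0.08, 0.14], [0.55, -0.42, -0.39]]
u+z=[[2.91, 0.93, 1.25], [-1.76, -0.45, -3.25], [0.94, -3.47, 3.85]]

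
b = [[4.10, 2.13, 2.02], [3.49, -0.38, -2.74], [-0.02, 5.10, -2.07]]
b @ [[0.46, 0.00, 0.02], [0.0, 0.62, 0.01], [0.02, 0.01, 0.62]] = [[1.93, 1.34, 1.36], [1.55, -0.26, -1.63], [-0.05, 3.14, -1.23]]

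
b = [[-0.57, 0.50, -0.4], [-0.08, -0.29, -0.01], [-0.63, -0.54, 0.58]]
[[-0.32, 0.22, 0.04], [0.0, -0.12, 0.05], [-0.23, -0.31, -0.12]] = b@[[0.46, 0.04, 0.02], [-0.13, 0.39, -0.17], [-0.01, -0.13, -0.34]]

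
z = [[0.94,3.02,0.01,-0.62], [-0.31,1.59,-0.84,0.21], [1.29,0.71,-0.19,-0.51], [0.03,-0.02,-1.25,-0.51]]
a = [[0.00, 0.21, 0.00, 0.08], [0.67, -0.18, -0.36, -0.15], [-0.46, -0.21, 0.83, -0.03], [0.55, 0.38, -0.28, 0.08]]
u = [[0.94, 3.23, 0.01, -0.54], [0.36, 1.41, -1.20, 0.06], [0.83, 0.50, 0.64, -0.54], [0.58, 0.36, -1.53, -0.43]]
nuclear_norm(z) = 6.94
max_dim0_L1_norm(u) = 5.5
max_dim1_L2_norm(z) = 3.22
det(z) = 2.66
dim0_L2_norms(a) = [0.98, 0.51, 0.95, 0.19]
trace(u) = 2.56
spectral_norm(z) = 3.70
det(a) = -0.00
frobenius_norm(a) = 1.47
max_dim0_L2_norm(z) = 3.49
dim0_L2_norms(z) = [1.63, 3.49, 1.52, 0.97]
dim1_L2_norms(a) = [0.22, 0.8, 0.97, 0.73]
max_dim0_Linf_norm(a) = 0.83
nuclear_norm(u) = 6.97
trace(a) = 0.73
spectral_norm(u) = 3.87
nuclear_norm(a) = 2.21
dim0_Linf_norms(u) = [0.94, 3.23, 1.53, 0.54]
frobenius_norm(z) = 4.25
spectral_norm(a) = 1.33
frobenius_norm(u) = 4.45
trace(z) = 1.83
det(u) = 1.28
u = z + a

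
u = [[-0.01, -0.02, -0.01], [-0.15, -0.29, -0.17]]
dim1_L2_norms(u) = [0.02, 0.37]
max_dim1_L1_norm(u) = 0.61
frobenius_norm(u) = 0.37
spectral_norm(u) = 0.37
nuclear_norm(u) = 0.37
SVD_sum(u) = [[-0.01, -0.02, -0.01],[-0.15, -0.29, -0.17]] + [[-0.00,-0.0,0.0],[0.00,0.00,-0.0]]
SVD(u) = [[-0.07, -1.0],[-1.00, 0.07]] @ diag([0.3689143473798852, 0.0014846876013232405]) @ [[0.41,  0.79,  0.46], [0.02,  0.50,  -0.87]]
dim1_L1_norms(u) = [0.04, 0.61]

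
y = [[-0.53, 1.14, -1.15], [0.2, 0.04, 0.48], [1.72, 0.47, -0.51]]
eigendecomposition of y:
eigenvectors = [[-0.09+0.64j, (-0.09-0.64j), -0.15+0.00j], [(-0.03-0.22j), (-0.03+0.22j), (-0.76+0j)], [(0.73+0j), (0.73-0j), -0.63+0.00j]]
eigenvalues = [(-0.74+1.38j), (-0.74-1.38j), (0.47+0j)]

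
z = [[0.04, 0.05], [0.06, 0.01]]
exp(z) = [[1.04, 0.05],[0.06, 1.01]]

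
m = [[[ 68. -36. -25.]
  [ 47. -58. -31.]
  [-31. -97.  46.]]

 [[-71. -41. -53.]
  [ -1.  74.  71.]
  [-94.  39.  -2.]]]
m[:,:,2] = [[-25.0, -31.0, 46.0], [-53.0, 71.0, -2.0]]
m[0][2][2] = 46.0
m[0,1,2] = -31.0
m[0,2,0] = -31.0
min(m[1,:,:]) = -94.0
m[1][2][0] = -94.0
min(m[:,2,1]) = -97.0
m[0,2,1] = -97.0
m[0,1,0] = 47.0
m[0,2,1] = -97.0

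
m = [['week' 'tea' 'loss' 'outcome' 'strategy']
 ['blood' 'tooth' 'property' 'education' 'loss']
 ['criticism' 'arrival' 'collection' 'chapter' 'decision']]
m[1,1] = 'tooth'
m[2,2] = 'collection'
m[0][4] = 'strategy'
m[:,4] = ['strategy', 'loss', 'decision']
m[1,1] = 'tooth'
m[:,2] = ['loss', 'property', 'collection']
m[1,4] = 'loss'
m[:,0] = ['week', 'blood', 'criticism']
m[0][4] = 'strategy'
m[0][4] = 'strategy'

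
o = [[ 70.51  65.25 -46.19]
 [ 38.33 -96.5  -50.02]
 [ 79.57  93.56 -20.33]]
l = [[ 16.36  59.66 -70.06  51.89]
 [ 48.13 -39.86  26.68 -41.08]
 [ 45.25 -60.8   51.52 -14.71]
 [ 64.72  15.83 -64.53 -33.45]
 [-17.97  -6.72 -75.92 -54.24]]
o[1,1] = -96.5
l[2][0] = 45.25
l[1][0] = 48.13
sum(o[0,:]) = 89.57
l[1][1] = -39.86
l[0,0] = 16.36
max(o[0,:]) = 70.51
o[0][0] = 70.51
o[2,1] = 93.56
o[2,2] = -20.33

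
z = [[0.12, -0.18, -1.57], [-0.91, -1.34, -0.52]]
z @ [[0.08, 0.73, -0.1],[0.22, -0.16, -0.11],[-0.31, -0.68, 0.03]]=[[0.46, 1.18, -0.04], [-0.21, -0.10, 0.22]]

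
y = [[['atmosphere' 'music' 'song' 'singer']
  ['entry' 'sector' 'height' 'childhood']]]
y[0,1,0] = 'entry'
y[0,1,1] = 'sector'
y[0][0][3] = 'singer'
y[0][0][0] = 'atmosphere'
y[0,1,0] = 'entry'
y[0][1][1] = 'sector'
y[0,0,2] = 'song'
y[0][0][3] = 'singer'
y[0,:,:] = [['atmosphere', 'music', 'song', 'singer'], ['entry', 'sector', 'height', 'childhood']]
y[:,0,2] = ['song']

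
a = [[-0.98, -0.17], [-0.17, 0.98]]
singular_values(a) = [0.99, 0.99]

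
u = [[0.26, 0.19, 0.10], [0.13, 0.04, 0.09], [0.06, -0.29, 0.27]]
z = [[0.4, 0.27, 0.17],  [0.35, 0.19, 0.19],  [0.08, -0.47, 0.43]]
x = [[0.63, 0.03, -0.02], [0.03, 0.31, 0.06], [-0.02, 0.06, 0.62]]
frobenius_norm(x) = 0.94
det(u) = -0.00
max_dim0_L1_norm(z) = 0.93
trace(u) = 0.57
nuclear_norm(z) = 1.32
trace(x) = 1.56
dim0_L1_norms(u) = [0.45, 0.52, 0.46]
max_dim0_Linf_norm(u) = 0.29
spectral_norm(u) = 0.41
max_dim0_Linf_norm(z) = 0.47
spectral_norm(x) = 0.65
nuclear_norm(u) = 0.78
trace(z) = 1.02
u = x @ z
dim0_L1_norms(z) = [0.83, 0.93, 0.79]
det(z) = 0.00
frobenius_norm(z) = 0.93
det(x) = 0.12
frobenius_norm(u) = 0.55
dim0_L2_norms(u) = [0.3, 0.35, 0.3]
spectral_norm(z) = 0.67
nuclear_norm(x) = 1.56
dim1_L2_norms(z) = [0.51, 0.44, 0.64]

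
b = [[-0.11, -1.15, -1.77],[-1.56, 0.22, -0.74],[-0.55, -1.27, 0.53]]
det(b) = -5.049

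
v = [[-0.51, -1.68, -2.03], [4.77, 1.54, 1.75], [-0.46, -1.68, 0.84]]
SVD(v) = [[-0.33,-0.92,-0.21], [0.93,-0.35,0.06], [-0.13,-0.17,0.98]] @ diag([5.630309710023789, 2.0433358186730226, 1.8039931544603125]) @ [[0.83,  0.39,  0.39],[-0.55,  0.63,  0.54],[-0.04,  -0.67,  0.75]]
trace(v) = 1.87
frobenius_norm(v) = 6.26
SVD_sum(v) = [[-1.56, -0.74, -0.74], [4.38, 2.07, 2.06], [-0.59, -0.28, -0.28]] + [[1.04, -1.19, -1.01], [0.4, -0.46, -0.39], [0.2, -0.23, -0.19]] + [[0.01, 0.25, -0.28], [-0.00, -0.07, 0.08], [-0.06, -1.17, 1.31]]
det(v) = 20.75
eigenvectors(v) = [[-0.28+0.40j, (-0.28-0.4j), (-0.34+0j)], [(0.79+0j), (0.79-0j), -0.47+0.00j], [(0.04+0.36j), (0.04-0.36j), 0.81+0.00j]]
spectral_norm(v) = 5.63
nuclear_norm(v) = 9.48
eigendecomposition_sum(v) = [[-0.49+1.22j, (-0.94-0.18j), (-0.75+0.41j)], [(2.06-0.48j), 0.63+1.40j, (1.24+0.61j)], [(0.33+0.91j), (-0.6+0.37j), (-0.21+0.6j)]] + [[(-0.49-1.22j), (-0.94+0.18j), -0.75-0.41j], [(2.06+0.48j), (0.63-1.4j), (1.24-0.61j)], [(0.33-0.91j), (-0.6-0.37j), (-0.21-0.6j)]] + [[(0.48+0j), (0.2-0j), -0.53-0.00j], [0.65+0.00j, 0.27-0.00j, (-0.72-0j)], [(-1.13-0j), (-0.47+0j), 1.26+0.00j]]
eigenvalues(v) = [(-0.07+3.22j), (-0.07-3.22j), (2+0j)]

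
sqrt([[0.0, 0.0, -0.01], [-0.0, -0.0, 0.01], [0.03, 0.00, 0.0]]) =[[0.09, 0.0, -0.05],[-0.09, 0.00, 0.05],[0.16, 0.0, 0.09]]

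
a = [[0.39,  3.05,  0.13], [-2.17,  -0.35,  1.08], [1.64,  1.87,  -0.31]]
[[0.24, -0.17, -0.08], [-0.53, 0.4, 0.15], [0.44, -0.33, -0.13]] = a@ [[0.18,-0.14,-0.05], [0.06,-0.04,-0.02], [-0.11,0.08,0.03]]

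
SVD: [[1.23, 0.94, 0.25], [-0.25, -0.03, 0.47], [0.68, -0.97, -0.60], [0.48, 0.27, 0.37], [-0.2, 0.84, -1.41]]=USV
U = [[-0.54, -0.73, -0.21],[0.21, -0.11, 0.25],[0.10, 0.2, -0.94],[-0.08, -0.38, -0.05],[-0.81, 0.52, 0.09]]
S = [1.73, 1.69, 1.35]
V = [[-0.3, -0.75, 0.58],[-0.61, -0.32, -0.73],[-0.74, 0.57, 0.36]]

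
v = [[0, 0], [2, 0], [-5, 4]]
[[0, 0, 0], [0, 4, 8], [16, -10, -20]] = v @ [[0, 2, 4], [4, 0, 0]]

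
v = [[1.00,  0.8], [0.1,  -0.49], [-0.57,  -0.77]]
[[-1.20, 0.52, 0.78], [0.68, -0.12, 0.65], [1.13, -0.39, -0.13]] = v @ [[-0.07, 0.27, 1.58], [-1.41, 0.31, -1.0]]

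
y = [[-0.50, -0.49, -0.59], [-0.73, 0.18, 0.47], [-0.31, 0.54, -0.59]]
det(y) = 0.662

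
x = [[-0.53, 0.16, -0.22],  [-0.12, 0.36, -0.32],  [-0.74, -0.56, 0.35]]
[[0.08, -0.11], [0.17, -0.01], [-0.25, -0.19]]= x @[[-0.00, 0.21],[0.38, 0.11],[-0.10, 0.09]]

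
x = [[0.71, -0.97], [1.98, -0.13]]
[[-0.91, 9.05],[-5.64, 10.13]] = x @ [[-2.93, 4.73], [-1.21, -5.87]]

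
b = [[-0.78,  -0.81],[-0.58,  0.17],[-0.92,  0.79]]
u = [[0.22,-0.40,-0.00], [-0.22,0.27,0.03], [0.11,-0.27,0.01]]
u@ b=[[0.06, -0.25], [-0.01, 0.25], [0.06, -0.13]]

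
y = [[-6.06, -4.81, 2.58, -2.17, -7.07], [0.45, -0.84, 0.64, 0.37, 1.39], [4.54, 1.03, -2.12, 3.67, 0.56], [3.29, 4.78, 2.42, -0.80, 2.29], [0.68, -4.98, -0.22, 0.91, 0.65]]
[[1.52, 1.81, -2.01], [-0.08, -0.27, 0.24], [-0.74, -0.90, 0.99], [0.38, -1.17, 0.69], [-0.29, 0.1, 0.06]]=y@[[-0.0, -0.12, 0.09], [0.02, -0.07, 0.04], [0.22, -0.12, -0.01], [-0.06, -0.13, 0.12], [-0.13, -0.11, 0.14]]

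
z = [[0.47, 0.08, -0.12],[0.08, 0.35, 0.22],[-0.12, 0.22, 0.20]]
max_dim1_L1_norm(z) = 0.67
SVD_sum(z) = [[0.38, -0.1, -0.21], [-0.1, 0.02, 0.05], [-0.21, 0.05, 0.12]] + [[0.09, 0.18, 0.09],[0.18, 0.33, 0.17],[0.09, 0.17, 0.08]] + [[-0.0,0.00,-0.00], [0.00,-0.00,0.00], [-0.0,0.0,-0.00]]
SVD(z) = [[-0.85, -0.43, 0.29], [0.22, -0.80, -0.55], [0.48, -0.41, 0.78]] @ diag([0.5163945718263313, 0.5051082929291763, 0.001502864755507674]) @ [[-0.85, 0.22, 0.48], [-0.43, -0.80, -0.41], [-0.29, 0.55, -0.78]]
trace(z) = 1.02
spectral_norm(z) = 0.52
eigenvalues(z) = [-0.0, 0.52, 0.51]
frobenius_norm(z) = 0.72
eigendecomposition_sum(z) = [[-0.00, 0.0, -0.0],[0.00, -0.00, 0.00],[-0.0, 0.00, -0.00]] + [[0.38, -0.10, -0.21], [-0.10, 0.02, 0.05], [-0.21, 0.05, 0.12]] + [[0.09,0.18,0.09], [0.18,0.33,0.17], [0.09,0.17,0.08]]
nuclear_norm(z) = 1.02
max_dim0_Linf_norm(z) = 0.47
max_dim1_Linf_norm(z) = 0.47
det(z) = -0.00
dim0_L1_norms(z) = [0.67, 0.65, 0.54]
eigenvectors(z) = [[-0.29, 0.85, 0.43], [0.55, -0.22, 0.80], [-0.78, -0.48, 0.41]]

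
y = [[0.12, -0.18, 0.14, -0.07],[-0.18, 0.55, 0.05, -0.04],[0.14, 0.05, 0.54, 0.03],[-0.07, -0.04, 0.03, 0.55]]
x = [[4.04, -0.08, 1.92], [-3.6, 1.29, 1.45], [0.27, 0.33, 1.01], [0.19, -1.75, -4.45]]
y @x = [[1.16, -0.07, 0.42],[-2.7, 0.81, 0.68],[0.54, 0.18, 0.75],[-0.03, -1.00, -2.61]]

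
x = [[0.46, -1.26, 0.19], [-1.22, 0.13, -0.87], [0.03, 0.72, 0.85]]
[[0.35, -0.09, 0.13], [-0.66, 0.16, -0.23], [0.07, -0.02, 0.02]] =x @ [[0.42, -0.1, 0.15],[-0.1, 0.03, -0.04],[0.15, -0.04, 0.05]]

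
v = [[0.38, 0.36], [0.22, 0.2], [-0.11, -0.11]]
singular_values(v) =[0.62, 0.01]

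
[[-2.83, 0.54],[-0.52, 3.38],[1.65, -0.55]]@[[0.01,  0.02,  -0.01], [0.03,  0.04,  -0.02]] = [[-0.01, -0.04, 0.02], [0.10, 0.12, -0.06], [0.00, 0.01, -0.01]]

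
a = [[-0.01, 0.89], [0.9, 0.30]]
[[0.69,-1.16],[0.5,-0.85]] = a@[[0.3,  -0.51], [0.78,  -1.31]]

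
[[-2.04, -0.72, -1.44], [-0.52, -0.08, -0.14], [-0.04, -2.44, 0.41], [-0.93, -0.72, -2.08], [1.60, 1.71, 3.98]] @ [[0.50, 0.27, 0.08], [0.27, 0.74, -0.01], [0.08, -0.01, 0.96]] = [[-1.33,-1.07,-1.54], [-0.29,-0.2,-0.18], [-0.65,-1.82,0.41], [-0.83,-0.76,-2.06], [1.58,1.66,3.93]]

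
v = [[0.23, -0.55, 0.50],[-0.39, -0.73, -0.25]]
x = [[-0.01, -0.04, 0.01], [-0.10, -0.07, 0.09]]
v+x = [[0.22, -0.59, 0.51], [-0.49, -0.80, -0.16]]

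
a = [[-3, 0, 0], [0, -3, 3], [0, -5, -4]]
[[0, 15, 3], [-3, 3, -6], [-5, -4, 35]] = a @[[0, -5, -1], [1, 0, -3], [0, 1, -5]]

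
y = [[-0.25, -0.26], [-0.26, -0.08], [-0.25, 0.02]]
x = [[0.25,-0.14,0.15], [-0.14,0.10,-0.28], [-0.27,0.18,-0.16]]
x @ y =[[-0.06,-0.05],[0.08,0.02],[0.06,0.05]]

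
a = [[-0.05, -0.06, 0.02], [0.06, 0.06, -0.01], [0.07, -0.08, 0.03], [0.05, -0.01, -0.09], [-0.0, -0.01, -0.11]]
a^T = [[-0.05, 0.06, 0.07, 0.05, -0.00], [-0.06, 0.06, -0.08, -0.01, -0.01], [0.02, -0.01, 0.03, -0.09, -0.11]]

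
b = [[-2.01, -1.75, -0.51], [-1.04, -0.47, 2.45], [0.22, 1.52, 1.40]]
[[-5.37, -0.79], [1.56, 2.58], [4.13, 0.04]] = b @ [[1.23, 1.25], [1.25, -1.37], [1.4, 1.32]]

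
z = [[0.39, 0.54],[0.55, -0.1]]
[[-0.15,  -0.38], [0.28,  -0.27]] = z @ [[0.4, -0.54],[-0.56, -0.31]]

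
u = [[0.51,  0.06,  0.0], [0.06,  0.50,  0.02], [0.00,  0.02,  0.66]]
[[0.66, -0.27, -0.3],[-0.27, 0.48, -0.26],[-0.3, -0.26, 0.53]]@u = [[0.32,-0.10,-0.20],[-0.11,0.22,-0.16],[-0.17,-0.14,0.34]]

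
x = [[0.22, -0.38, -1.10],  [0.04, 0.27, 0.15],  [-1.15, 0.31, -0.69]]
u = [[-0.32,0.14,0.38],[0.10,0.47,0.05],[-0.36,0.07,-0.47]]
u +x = [[-0.10,-0.24,-0.72], [0.14,0.74,0.2], [-1.51,0.38,-1.16]]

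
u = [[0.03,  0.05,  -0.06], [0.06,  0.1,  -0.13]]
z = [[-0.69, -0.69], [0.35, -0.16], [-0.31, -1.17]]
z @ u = [[-0.06, -0.10, 0.13], [0.0, 0.00, -0.00], [-0.08, -0.13, 0.17]]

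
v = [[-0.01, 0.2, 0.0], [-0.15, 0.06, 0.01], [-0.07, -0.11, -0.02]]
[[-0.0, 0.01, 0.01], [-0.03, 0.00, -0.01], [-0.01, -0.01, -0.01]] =v @ [[0.18, 0.0, 0.08], [0.0, 0.05, 0.05], [0.08, 0.05, 0.07]]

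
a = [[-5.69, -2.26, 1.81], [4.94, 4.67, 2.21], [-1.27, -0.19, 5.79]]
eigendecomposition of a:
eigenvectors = [[0.86, 0.26, -0.08],[-0.51, -0.97, 0.83],[0.1, 0.06, 0.55]]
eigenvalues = [-4.15, 3.24, 5.68]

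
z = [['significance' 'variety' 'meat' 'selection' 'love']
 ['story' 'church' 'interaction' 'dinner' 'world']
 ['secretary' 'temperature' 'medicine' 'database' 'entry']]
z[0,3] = 'selection'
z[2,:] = ['secretary', 'temperature', 'medicine', 'database', 'entry']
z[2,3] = 'database'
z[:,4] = ['love', 'world', 'entry']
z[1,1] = 'church'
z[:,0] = ['significance', 'story', 'secretary']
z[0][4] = 'love'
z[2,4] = 'entry'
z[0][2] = 'meat'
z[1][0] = 'story'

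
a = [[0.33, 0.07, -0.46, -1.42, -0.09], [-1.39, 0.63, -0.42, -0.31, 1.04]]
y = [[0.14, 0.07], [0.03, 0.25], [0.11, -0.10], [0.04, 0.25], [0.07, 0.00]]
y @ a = [[-0.05, 0.05, -0.09, -0.22, 0.06],[-0.34, 0.16, -0.12, -0.12, 0.26],[0.18, -0.06, -0.01, -0.13, -0.11],[-0.33, 0.16, -0.12, -0.13, 0.26],[0.02, 0.00, -0.03, -0.1, -0.01]]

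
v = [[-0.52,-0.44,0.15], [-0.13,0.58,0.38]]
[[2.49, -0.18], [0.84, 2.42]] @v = [[-1.27,-1.20,0.31], [-0.75,1.03,1.05]]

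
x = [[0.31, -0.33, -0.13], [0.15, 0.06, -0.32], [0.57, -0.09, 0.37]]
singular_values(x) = [0.74, 0.46, 0.24]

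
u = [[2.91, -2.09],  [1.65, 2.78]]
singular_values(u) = [3.63, 3.18]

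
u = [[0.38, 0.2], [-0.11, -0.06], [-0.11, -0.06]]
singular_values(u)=[0.46, 0.0]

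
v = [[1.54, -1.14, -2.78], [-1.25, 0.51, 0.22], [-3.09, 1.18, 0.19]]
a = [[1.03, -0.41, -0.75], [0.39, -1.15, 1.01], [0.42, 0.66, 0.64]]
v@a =[[-0.03, -1.16, -4.09],[-1.00, 0.07, 1.59],[-2.64, 0.04, 3.63]]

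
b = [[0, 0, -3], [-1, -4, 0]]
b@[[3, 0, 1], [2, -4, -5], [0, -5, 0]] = [[0, 15, 0], [-11, 16, 19]]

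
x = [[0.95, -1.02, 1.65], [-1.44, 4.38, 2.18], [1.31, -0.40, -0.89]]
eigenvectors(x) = [[0.58, 0.89, -0.33], [0.39, 0.12, 0.93], [-0.71, 0.44, -0.15]]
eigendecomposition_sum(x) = [[-0.5, -0.02, 1.01], [-0.33, -0.01, 0.68], [0.61, 0.02, -1.23]] + [[1.01, 0.54, 1.12], [0.13, 0.07, 0.15], [0.5, 0.27, 0.56]] + [[0.44, -1.54, -0.48], [-1.24, 4.32, 1.36], [0.20, -0.69, -0.22]]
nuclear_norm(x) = 8.53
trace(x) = 4.44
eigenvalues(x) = [-1.74, 1.64, 4.55]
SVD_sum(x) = [[0.17, -0.43, -0.21], [-1.73, 4.31, 2.09], [0.39, -0.97, -0.47]] + [[0.67, -0.64, 1.88],  [0.05, -0.05, 0.14],  [-0.08, 0.08, -0.23]] + [[0.1, 0.05, -0.02], [0.24, 0.12, -0.04], [1.00, 0.49, -0.19]]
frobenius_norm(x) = 5.77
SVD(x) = [[-0.10,  0.99,  -0.1], [0.97,  0.07,  -0.23], [-0.22,  -0.12,  -0.97]] @ diag([5.243263875088787, 2.116785137046216, 1.171069861182143]) @ [[-0.34, 0.85, 0.41], [0.32, -0.31, 0.9], [-0.88, -0.44, 0.17]]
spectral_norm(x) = 5.24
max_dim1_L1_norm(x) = 8.0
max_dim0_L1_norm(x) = 5.8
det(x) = -13.00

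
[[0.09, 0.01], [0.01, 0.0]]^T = [[0.09, 0.01], [0.01, 0.0]]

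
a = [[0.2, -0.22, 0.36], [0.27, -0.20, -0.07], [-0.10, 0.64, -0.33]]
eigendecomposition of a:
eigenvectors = [[-0.82+0.00j, 0.44+0.16j, 0.44-0.16j], [(-0.45+0j), (0.01-0.44j), (0.01+0.44j)], [(-0.36+0j), -0.76+0.00j, (-0.76-0j)]]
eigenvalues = [(0.24+0j), (-0.28+0.39j), (-0.28-0.39j)]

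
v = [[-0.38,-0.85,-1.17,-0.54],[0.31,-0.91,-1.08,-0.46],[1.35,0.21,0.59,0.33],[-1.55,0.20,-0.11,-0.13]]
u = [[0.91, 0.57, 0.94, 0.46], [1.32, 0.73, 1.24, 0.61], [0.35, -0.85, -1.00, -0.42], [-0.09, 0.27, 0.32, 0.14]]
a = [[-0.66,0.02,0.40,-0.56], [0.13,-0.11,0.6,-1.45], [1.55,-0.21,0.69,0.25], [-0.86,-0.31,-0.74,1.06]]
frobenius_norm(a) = 2.98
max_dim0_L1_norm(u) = 3.5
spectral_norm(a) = 2.31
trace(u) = 0.78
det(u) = -0.00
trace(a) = 0.98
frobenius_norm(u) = 2.94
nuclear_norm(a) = 4.88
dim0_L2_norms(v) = [2.11, 1.28, 1.7, 0.79]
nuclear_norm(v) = 4.37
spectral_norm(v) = 2.43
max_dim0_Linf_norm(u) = 1.32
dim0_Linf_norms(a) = [1.55, 0.31, 0.74, 1.45]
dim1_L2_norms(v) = [1.59, 1.52, 1.52, 1.57]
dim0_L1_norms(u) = [2.67, 2.42, 3.5, 1.63]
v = a @ u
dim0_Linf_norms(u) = [1.32, 0.85, 1.24, 0.61]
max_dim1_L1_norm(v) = 2.94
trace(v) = -0.83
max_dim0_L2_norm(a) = 1.9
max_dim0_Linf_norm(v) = 1.55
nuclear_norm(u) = 3.85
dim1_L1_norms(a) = [1.64, 2.29, 2.7, 2.97]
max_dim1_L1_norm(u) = 3.9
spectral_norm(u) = 2.72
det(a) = 0.59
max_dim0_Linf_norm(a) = 1.55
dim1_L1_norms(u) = [2.88, 3.9, 2.62, 0.82]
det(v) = 0.00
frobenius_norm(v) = 3.10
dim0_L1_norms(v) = [3.59, 2.17, 2.95, 1.46]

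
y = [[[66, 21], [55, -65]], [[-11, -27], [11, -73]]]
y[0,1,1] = -65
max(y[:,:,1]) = 21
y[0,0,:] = [66, 21]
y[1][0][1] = -27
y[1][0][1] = -27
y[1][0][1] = -27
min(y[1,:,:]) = -73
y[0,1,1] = -65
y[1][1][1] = -73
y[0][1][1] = -65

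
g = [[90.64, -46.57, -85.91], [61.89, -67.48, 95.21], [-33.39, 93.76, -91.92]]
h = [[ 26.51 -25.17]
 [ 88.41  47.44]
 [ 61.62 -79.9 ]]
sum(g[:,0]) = 119.14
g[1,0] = 61.89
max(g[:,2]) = 95.21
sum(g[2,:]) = -31.549999999999997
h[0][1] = -25.17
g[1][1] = -67.48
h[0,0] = 26.51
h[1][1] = 47.44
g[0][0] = 90.64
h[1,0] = 88.41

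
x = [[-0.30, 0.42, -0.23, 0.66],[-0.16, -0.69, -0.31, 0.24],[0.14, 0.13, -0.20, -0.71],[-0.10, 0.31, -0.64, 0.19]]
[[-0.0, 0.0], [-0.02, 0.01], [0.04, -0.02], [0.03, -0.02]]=x@[[-0.0, 0.00], [0.04, -0.02], [-0.04, 0.02], [-0.04, 0.02]]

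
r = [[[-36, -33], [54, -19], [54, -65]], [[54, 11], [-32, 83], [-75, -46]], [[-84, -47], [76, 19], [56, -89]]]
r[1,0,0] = 54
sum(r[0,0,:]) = -69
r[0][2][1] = -65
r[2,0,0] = -84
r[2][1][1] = 19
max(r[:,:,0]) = 76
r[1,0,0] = 54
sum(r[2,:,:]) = -69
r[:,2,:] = [[54, -65], [-75, -46], [56, -89]]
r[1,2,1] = -46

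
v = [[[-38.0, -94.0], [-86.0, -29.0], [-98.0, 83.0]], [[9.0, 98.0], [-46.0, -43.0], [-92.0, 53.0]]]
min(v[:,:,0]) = -98.0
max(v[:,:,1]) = 98.0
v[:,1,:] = [[-86.0, -29.0], [-46.0, -43.0]]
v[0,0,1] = -94.0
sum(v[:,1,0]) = -132.0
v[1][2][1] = 53.0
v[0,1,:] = [-86.0, -29.0]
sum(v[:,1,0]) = -132.0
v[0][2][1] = 83.0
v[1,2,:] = [-92.0, 53.0]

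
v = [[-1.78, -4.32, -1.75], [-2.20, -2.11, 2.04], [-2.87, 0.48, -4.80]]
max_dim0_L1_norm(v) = 8.59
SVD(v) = [[0.63, -0.55, 0.55], [0.09, -0.65, -0.76], [0.77, 0.53, -0.36]] @ diag([6.348185054757674, 5.010880003761023, 2.108536956863528]) @ [[-0.56, -0.40, -0.73], [0.18, 0.80, -0.58], [0.81, -0.45, -0.37]]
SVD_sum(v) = [[-2.23, -1.60, -2.91], [-0.33, -0.24, -0.43], [-2.73, -1.96, -3.56]] + [[-0.49, -2.19, 1.59], [-0.58, -2.59, 1.87], [0.47, 2.10, -1.52]] + [[0.94, -0.52, -0.43],  [-1.29, 0.72, 0.59],  [-0.61, 0.34, 0.28]]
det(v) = 67.07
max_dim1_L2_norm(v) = 5.61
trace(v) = -8.69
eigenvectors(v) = [[(0.76+0j), (-0.13+0.35j), (-0.13-0.35j)], [-0.55+0.00j, 0.31+0.33j, 0.31-0.33j], [(-0.35+0j), (-0.81+0j), -0.81-0.00j]]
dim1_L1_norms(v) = [7.85, 6.35, 8.15]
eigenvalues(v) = [(2.19+0j), (-5.44+1.06j), (-5.44-1.06j)]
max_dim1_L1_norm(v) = 8.15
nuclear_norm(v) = 13.47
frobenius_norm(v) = 8.36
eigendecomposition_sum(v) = [[(1.07+0j), (-1.14-0j), (-0.6+0j)], [(-0.78-0j), 0.84+0.00j, 0.44-0.00j], [(-0.49-0j), (0.53+0j), 0.28-0.00j]] + [[(-1.43+0.07j), -1.59-0.57j, (-0.57+1.05j)], [-0.71+1.55j, -1.47+1.38j, 0.80+1.19j], [(-1.19-2.83j), -0.02-3.62j, (-2.54-0.39j)]] + [[-1.43-0.07j, -1.59+0.57j, (-0.57-1.05j)],[(-0.71-1.55j), (-1.47-1.38j), 0.80-1.19j],[(-1.19+2.83j), -0.02+3.62j, (-2.54+0.39j)]]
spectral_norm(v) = 6.35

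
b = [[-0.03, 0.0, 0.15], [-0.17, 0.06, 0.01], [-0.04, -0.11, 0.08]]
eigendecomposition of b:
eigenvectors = [[(0.36-0.46j), 0.36+0.46j, 0.46+0.00j], [0.63+0.00j, 0.63-0.00j, -0.65+0.00j], [0.40+0.31j, (0.4-0.31j), 0.60+0.00j]]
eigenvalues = [(-0.03+0.13j), (-0.03-0.13j), (0.17+0j)]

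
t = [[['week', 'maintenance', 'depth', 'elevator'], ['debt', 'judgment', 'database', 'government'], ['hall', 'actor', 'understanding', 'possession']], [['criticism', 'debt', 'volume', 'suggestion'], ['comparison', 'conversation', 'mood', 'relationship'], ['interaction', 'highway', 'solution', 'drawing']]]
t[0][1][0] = 'debt'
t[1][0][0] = 'criticism'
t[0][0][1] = 'maintenance'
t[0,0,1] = 'maintenance'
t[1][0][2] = 'volume'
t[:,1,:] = [['debt', 'judgment', 'database', 'government'], ['comparison', 'conversation', 'mood', 'relationship']]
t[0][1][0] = 'debt'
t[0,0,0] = 'week'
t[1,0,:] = ['criticism', 'debt', 'volume', 'suggestion']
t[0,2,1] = 'actor'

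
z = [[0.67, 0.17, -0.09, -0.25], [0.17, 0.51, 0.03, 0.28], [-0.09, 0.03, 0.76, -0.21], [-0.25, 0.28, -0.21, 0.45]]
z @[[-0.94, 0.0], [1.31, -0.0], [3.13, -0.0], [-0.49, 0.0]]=[[-0.57, 0.00], [0.47, 0.00], [2.61, 0.00], [-0.28, 0.0]]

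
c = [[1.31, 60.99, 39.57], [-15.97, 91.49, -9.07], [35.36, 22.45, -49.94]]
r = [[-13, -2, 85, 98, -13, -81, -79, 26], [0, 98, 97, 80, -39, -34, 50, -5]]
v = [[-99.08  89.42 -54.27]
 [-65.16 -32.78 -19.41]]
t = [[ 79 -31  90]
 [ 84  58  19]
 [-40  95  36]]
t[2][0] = -40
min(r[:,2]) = 85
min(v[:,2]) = -54.27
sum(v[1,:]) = -117.35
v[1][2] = -19.41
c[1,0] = -15.97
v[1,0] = -65.16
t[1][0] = 84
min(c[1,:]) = -15.97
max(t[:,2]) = 90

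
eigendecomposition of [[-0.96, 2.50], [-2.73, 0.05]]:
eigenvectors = [[-0.13+0.68j, -0.13-0.68j], [-0.72+0.00j, (-0.72-0j)]]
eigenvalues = [(-0.46+2.56j), (-0.46-2.56j)]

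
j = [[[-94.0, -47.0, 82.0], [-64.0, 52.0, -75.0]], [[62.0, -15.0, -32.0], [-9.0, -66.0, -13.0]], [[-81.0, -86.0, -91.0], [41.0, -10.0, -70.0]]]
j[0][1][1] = 52.0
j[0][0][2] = 82.0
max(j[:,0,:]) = 82.0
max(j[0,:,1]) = 52.0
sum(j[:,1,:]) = -214.0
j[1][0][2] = -32.0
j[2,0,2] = -91.0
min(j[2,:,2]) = -91.0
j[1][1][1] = -66.0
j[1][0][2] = -32.0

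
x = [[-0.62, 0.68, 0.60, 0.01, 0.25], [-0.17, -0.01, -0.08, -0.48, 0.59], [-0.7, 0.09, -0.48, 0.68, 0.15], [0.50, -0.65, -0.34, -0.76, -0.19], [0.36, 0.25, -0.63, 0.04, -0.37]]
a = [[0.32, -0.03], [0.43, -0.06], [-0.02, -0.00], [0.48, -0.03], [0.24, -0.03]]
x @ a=[[0.15, -0.03], [-0.15, 0.00], [0.19, -0.01], [-0.52, 0.05], [0.17, -0.02]]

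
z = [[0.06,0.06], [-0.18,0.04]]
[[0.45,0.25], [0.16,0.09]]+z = [[0.51,0.31],[-0.02,0.13]]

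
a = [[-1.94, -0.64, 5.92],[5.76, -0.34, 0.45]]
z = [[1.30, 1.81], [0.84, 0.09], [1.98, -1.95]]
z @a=[[7.9,-1.45,8.51], [-1.11,-0.57,5.01], [-15.07,-0.60,10.84]]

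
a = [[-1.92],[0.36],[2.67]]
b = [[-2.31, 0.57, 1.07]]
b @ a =[[7.5]]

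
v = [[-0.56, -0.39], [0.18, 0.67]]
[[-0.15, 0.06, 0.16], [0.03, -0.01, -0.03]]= v @ [[0.29, -0.13, -0.32], [-0.04, 0.02, 0.04]]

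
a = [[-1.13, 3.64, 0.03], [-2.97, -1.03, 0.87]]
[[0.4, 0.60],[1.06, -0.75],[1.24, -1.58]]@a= [[-2.23, 0.84, 0.53], [1.03, 4.63, -0.62], [3.29, 6.14, -1.34]]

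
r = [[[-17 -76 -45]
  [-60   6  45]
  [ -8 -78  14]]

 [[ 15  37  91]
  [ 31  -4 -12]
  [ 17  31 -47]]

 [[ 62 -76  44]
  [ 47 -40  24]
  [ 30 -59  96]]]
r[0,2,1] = -78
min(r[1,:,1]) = -4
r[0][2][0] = -8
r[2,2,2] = 96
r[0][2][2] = 14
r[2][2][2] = 96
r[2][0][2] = 44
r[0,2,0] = -8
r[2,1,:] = [47, -40, 24]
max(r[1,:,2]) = 91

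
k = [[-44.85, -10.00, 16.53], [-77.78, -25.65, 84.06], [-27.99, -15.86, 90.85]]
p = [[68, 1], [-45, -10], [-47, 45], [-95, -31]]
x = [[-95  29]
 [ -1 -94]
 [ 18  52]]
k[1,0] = -77.78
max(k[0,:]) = 16.53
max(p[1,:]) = -10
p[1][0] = -45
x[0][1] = 29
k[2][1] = -15.86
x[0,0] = -95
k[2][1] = -15.86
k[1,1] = -25.65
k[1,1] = -25.65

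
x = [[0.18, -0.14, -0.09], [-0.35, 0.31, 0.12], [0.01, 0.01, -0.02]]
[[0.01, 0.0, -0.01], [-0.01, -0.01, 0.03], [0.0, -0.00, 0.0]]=x @ [[0.03,-0.01,-0.03], [0.03,-0.04,0.08], [-0.06,0.01,-0.05]]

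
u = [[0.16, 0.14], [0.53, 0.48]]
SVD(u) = [[-0.28, -0.96], [-0.96, 0.28]] @ diag([0.7459811340679661, 0.003485342834103311]) @ [[-0.74, -0.67], [-0.67, 0.74]]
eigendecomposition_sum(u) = [[0.0, -0.0], [-0.00, 0.00]] + [[0.16, 0.14],[0.53, 0.48]]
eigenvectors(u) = [[-0.67, -0.28], [0.74, -0.96]]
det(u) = 0.00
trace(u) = 0.64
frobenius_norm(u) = 0.75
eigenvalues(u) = [0.0, 0.64]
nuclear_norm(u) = 0.75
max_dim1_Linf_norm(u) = 0.53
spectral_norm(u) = 0.75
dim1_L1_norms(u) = [0.3, 1.01]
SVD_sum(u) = [[0.16,0.14], [0.53,0.48]] + [[0.0, -0.00],[-0.0, 0.0]]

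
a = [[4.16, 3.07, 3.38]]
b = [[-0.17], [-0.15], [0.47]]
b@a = [[-0.71, -0.52, -0.57], [-0.62, -0.46, -0.51], [1.96, 1.44, 1.59]]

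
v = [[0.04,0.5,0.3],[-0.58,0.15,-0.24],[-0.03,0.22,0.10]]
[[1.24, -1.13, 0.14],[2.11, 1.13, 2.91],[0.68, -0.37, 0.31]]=v@ [[-3.09, -1.41, -3.11], [2.56, -0.99, 2.40], [0.28, -1.94, -3.11]]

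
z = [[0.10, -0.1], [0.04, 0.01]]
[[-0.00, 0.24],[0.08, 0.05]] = z @ [[1.56, 1.41],  [1.6, -0.97]]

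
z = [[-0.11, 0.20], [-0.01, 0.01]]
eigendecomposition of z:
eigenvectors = [[-1.0, -0.89], [-0.1, -0.45]]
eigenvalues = [-0.09, -0.01]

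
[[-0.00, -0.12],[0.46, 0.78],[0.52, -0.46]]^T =[[-0.00, 0.46, 0.52], [-0.12, 0.78, -0.46]]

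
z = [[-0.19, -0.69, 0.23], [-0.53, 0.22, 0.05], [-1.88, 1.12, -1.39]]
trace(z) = -1.36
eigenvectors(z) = [[-0.28-0.24j, -0.28+0.24j, (0.35+0j)], [(-0.12-0.14j), -0.12+0.14j, (-0.63+0j)], [(0.91+0j), (0.91-0j), (-0.7+0j)]]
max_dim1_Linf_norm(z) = 1.88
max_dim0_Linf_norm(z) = 1.88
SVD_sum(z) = [[0.22, -0.14, 0.16], [-0.33, 0.21, -0.24], [-1.87, 1.19, -1.35]] + [[-0.43,-0.52,0.14], [-0.11,-0.13,0.03], [-0.03,-0.04,0.01]] + [[0.02,-0.03,-0.06],[-0.09,0.14,0.25],[0.02,-0.03,-0.05]]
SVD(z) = [[0.11, -0.97, -0.23], [-0.17, -0.24, 0.95], [-0.98, -0.07, -0.19]] @ diag([2.648097369403787, 0.7093479349704819, 0.3196964643374294]) @ [[0.72,-0.46,0.52], [0.62,0.76,-0.20], [-0.3,0.47,0.83]]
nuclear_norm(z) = 3.68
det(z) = 0.60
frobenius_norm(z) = 2.76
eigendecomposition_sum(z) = [[(-0.17+0.68j), (-0.22+0.06j), (0.11+0.3j)], [(-0.13+0.33j), (-0.11+0.01j), 0.03+0.16j], [(-0.79-1.55j), 0.31-0.46j, (-0.68-0.37j)]] + [[-0.17-0.68j, -0.22-0.06j, (0.11-0.3j)], [-0.13-0.33j, -0.11-0.01j, 0.03-0.16j], [-0.79+1.55j, (0.31+0.46j), (-0.68+0.37j)]] + [[(0.15-0j), -0.25+0.00j, (0.01-0j)], [-0.26+0.00j, 0.45-0.00j, (-0.02+0j)], [(-0.29+0j), 0.50-0.00j, (-0.02+0j)]]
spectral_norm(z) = 2.65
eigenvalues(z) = [(-0.97+0.32j), (-0.97-0.32j), (0.58+0j)]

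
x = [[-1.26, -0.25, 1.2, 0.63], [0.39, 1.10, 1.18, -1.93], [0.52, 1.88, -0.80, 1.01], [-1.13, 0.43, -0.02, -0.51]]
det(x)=-11.396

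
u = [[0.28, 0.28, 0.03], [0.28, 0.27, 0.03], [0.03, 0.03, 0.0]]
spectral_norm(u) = 0.56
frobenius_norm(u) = 0.56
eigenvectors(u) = [[-0.71, -0.68, -0.19], [-0.70, 0.71, 0.09], [-0.08, -0.19, 0.98]]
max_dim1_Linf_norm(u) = 0.28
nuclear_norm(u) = 0.57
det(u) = 0.00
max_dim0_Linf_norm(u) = 0.28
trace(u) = 0.55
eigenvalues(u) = [0.56, -0.01, -0.0]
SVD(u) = [[-0.71, 0.68, -0.19], [-0.7, -0.71, 0.09], [-0.08, 0.19, 0.98]] @ diag([0.5582686379940303, 0.005119875984749108, 0.003148762009281244]) @ [[-0.71, -0.70, -0.08],[-0.68, 0.71, -0.19],[0.19, -0.09, -0.98]]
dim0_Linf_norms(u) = [0.28, 0.28, 0.03]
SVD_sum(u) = [[0.28, 0.28, 0.03],[0.28, 0.27, 0.03],[0.03, 0.03, 0.00]] + [[-0.0, 0.00, -0.00], [0.0, -0.00, 0.0], [-0.0, 0.00, -0.0]] + [[-0.00, 0.00, 0.0], [0.00, -0.0, -0.00], [0.0, -0.00, -0.0]]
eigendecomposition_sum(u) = [[0.28, 0.28, 0.03], [0.28, 0.27, 0.03], [0.03, 0.03, 0.00]] + [[-0.00, 0.0, -0.0], [0.00, -0.0, 0.00], [-0.00, 0.0, -0.0]] + [[-0.0,0.0,0.0],[0.0,-0.0,-0.0],[0.00,-0.0,-0.0]]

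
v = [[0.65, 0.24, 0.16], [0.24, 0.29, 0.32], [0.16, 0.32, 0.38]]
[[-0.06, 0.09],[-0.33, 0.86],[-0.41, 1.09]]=v @ [[0.31, -0.9], [-0.59, 1.52], [-0.72, 1.97]]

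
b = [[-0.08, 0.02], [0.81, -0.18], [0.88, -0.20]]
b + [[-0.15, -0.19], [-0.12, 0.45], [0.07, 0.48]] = [[-0.23,-0.17], [0.69,0.27], [0.95,0.28]]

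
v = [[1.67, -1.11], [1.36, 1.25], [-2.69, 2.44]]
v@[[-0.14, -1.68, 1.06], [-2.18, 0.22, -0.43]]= [[2.19, -3.05, 2.25],[-2.92, -2.01, 0.90],[-4.94, 5.06, -3.9]]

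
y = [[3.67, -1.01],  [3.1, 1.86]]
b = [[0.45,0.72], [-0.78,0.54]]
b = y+[[-3.22,1.73], [-3.88,-1.32]]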